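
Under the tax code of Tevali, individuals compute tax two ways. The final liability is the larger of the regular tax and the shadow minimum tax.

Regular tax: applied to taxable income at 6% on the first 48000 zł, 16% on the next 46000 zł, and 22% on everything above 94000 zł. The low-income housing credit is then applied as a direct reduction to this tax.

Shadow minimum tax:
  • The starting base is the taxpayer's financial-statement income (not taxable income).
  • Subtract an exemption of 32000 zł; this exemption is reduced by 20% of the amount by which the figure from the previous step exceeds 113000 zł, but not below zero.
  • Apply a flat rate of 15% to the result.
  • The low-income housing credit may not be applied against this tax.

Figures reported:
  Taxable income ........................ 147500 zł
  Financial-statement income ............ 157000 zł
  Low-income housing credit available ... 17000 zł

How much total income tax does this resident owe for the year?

20070 zł

Shadow minimum tax:
  Base (financial-statement income): 157000 zł
  Exemption: 32000 zł − 20% × (157000 zł − 113000 zł) = 32000 zł − 8800 zł = 23200 zł
  Base: 157000 zł − 23200 zł = 133800 zł
  133800 zł × 15% = 20070 zł

Regular tax:
  48000 zł × 6% = 2880 zł
  46000 zł × 16% = 7360 zł
  53500 zł × 22% = 11770 zł
  → 22010 zł
  Less low-income housing credit 17000 zł → 5010 zł

20070 zł > 5010 zł, so the shadow minimum tax is the binding amount.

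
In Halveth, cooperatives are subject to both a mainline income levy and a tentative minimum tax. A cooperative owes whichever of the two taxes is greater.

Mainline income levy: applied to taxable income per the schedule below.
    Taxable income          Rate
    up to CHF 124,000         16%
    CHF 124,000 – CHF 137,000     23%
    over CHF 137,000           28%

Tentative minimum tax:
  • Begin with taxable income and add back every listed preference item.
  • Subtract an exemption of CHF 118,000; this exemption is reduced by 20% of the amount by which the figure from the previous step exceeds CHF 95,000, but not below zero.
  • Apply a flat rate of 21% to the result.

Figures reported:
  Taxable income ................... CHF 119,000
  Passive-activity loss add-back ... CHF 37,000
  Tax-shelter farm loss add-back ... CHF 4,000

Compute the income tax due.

Tentative minimum tax:
  Adjusted income: CHF 119,000 + CHF 37,000 + CHF 4,000 = CHF 160,000
  Exemption: CHF 118,000 − 20% × (CHF 160,000 − CHF 95,000) = CHF 118,000 − CHF 13,000 = CHF 105,000
  Base: CHF 160,000 − CHF 105,000 = CHF 55,000
  CHF 55,000 × 21% = CHF 11,550

Mainline income levy:
  CHF 119,000 × 16% = CHF 19,040

CHF 19,040 > CHF 11,550, so the mainline income levy governs.

CHF 19,040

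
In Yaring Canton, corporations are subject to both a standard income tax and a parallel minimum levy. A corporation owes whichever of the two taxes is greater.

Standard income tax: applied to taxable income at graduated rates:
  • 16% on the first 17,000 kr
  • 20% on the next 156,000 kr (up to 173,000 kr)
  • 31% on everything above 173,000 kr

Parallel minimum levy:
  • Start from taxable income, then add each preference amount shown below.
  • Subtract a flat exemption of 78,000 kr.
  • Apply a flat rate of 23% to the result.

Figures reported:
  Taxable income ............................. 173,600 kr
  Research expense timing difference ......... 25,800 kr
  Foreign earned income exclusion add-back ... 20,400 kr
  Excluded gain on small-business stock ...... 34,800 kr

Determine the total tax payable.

40,618 kr

Parallel minimum levy:
  Adjusted income: 173,600 kr + 25,800 kr + 20,400 kr + 34,800 kr = 254,600 kr
  Less exemption 78,000 kr → base 176,600 kr
  176,600 kr × 23% = 40,618 kr

Standard income tax:
  17,000 kr × 16% = 2,720 kr
  156,000 kr × 20% = 31,200 kr
  600 kr × 31% = 186 kr
  → 34,106 kr

40,618 kr > 34,106 kr, so the parallel minimum levy is the binding amount.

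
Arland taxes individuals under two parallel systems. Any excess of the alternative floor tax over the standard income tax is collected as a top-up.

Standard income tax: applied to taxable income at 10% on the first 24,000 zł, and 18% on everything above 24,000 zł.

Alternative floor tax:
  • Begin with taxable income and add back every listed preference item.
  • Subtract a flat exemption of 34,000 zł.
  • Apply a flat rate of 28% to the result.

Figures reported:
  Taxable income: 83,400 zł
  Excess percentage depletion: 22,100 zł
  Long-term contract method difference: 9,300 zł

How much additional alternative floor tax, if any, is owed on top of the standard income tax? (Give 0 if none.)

Standard income tax:
  24,000 zł × 10% = 2,400 zł
  59,400 zł × 18% = 10,692 zł
  → 13,092 zł

Alternative floor tax:
  Adjusted income: 83,400 zł + 22,100 zł + 9,300 zł = 114,800 zł
  Less exemption 34,000 zł → base 80,800 zł
  80,800 zł × 28% = 22,624 zł

Excess of alternative floor tax over standard income tax: 22,624 zł − 13,092 zł = 9,532 zł.

9,532 zł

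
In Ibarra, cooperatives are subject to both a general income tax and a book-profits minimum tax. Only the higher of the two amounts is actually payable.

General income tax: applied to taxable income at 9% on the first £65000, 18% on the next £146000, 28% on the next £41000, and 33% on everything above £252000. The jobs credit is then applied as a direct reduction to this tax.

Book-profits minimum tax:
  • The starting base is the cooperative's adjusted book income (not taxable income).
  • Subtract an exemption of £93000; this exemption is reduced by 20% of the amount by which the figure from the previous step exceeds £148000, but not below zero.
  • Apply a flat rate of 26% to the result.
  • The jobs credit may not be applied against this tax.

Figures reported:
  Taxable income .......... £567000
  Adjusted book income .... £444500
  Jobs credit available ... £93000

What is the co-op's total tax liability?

Book-profits minimum tax:
  Base (adjusted book income): £444500
  Exemption: £93000 − 20% × (£444500 − £148000) = £93000 − £59300 = £33700
  Base: £444500 − £33700 = £410800
  £410800 × 26% = £106808

General income tax:
  £65000 × 9% = £5850
  £146000 × 18% = £26280
  £41000 × 28% = £11480
  £315000 × 33% = £103950
  → £147560
  Less jobs credit £93000 → £54560

£106808 > £54560, so the book-profits minimum tax is the binding amount.

£106808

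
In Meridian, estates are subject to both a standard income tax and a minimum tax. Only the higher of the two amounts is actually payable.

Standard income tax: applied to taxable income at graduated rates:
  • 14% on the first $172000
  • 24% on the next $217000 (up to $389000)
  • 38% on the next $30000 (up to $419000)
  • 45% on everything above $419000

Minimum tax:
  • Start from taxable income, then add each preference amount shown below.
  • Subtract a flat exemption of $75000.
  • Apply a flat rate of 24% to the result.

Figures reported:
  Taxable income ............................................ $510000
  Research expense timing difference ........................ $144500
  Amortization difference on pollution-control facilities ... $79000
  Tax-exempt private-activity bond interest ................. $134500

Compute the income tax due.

Standard income tax:
  $172000 × 14% = $24080
  $217000 × 24% = $52080
  $30000 × 38% = $11400
  $91000 × 45% = $40950
  → $128510

Minimum tax:
  Adjusted income: $510000 + $144500 + $79000 + $134500 = $868000
  Less exemption $75000 → base $793000
  $793000 × 24% = $190320

$190320 > $128510, so the minimum tax is the binding amount.

$190320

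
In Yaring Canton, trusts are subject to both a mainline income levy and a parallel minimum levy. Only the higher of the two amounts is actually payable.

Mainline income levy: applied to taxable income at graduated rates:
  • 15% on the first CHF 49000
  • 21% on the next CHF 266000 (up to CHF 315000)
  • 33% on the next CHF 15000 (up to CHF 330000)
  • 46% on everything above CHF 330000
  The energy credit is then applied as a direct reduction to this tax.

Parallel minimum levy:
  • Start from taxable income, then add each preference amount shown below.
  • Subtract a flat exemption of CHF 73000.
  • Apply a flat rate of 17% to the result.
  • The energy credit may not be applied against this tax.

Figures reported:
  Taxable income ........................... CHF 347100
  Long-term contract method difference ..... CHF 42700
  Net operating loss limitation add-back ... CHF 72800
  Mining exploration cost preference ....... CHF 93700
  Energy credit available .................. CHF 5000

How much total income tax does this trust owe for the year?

CHF 82161

Mainline income levy:
  CHF 49000 × 15% = CHF 7350
  CHF 266000 × 21% = CHF 55860
  CHF 15000 × 33% = CHF 4950
  CHF 17100 × 46% = CHF 7866
  → CHF 76026
  Less energy credit CHF 5000 → CHF 71026

Parallel minimum levy:
  Adjusted income: CHF 347100 + CHF 42700 + CHF 72800 + CHF 93700 = CHF 556300
  Less exemption CHF 73000 → base CHF 483300
  CHF 483300 × 17% = CHF 82161

CHF 82161 > CHF 71026, so the parallel minimum levy is the binding amount.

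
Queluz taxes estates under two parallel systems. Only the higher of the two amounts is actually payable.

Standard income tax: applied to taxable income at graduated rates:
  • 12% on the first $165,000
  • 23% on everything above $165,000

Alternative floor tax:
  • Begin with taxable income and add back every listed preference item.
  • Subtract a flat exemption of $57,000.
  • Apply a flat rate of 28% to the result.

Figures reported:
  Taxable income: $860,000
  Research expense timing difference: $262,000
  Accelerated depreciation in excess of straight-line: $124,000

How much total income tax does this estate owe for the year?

$332,920

Standard income tax:
  $165,000 × 12% = $19,800
  $695,000 × 23% = $159,850
  → $179,650

Alternative floor tax:
  Adjusted income: $860,000 + $262,000 + $124,000 = $1,246,000
  Less exemption $57,000 → base $1,189,000
  $1,189,000 × 28% = $332,920

$332,920 > $179,650, so the alternative floor tax is the binding amount.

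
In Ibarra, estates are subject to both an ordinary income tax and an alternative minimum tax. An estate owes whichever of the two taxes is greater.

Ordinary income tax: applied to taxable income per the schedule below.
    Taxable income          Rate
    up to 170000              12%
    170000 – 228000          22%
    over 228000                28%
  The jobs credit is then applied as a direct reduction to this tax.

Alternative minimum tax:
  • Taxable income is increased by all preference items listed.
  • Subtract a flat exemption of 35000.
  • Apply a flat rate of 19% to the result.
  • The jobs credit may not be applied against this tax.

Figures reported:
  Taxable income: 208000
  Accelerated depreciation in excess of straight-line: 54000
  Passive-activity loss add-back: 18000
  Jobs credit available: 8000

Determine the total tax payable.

46550

Alternative minimum tax:
  Adjusted income: 208000 + 54000 + 18000 = 280000
  Less exemption 35000 → base 245000
  245000 × 19% = 46550

Ordinary income tax:
  170000 × 12% = 20400
  38000 × 22% = 8360
  → 28760
  Less jobs credit 8000 → 20760

46550 > 20760, so the alternative minimum tax is the binding amount.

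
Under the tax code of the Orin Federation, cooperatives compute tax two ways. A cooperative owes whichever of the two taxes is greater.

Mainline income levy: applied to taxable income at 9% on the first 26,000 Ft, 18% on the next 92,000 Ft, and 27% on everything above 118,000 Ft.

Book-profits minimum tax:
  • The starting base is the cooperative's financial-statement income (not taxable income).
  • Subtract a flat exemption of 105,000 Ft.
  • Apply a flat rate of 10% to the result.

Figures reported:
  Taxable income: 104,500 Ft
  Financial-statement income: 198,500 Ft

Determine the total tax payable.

16,470 Ft

Book-profits minimum tax:
  Base (financial-statement income): 198,500 Ft
  Less exemption 105,000 Ft → base 93,500 Ft
  93,500 Ft × 10% = 9,350 Ft

Mainline income levy:
  26,000 Ft × 9% = 2,340 Ft
  78,500 Ft × 18% = 14,130 Ft
  → 16,470 Ft

16,470 Ft > 9,350 Ft, so the mainline income levy governs.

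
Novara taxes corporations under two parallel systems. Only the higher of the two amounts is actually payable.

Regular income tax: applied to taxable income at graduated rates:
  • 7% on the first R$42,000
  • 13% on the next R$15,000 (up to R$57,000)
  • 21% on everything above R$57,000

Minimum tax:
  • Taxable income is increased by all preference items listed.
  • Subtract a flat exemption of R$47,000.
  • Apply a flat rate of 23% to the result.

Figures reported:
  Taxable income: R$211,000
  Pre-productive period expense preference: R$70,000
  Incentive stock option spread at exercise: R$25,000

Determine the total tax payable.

Minimum tax:
  Adjusted income: R$211,000 + R$70,000 + R$25,000 = R$306,000
  Less exemption R$47,000 → base R$259,000
  R$259,000 × 23% = R$59,570

Regular income tax:
  R$42,000 × 7% = R$2,940
  R$15,000 × 13% = R$1,950
  R$154,000 × 21% = R$32,340
  → R$37,230

R$59,570 > R$37,230, so the minimum tax is the binding amount.

R$59,570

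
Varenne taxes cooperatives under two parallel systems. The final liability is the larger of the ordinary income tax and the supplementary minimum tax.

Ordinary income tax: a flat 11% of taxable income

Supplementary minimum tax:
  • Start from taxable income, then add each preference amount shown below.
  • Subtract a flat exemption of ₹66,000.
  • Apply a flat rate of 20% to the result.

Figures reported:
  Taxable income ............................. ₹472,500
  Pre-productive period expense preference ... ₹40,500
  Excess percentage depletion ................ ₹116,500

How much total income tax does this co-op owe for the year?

₹112,700

Supplementary minimum tax:
  Adjusted income: ₹472,500 + ₹40,500 + ₹116,500 = ₹629,500
  Less exemption ₹66,000 → base ₹563,500
  ₹563,500 × 20% = ₹112,700

Ordinary income tax:
  ₹472,500 × 11% = ₹51,975

₹112,700 > ₹51,975, so the supplementary minimum tax is the binding amount.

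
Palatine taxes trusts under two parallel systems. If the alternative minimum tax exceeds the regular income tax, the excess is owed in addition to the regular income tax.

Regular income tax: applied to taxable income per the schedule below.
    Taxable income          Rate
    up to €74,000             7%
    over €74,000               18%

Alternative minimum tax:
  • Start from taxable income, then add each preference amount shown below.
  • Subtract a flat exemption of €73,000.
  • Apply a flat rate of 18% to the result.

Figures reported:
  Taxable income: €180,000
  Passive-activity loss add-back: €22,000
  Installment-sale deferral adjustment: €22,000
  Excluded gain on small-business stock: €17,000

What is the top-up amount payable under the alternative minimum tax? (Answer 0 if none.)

€5,980

Regular income tax:
  €74,000 × 7% = €5,180
  €106,000 × 18% = €19,080
  → €24,260

Alternative minimum tax:
  Adjusted income: €180,000 + €22,000 + €22,000 + €17,000 = €241,000
  Less exemption €73,000 → base €168,000
  €168,000 × 18% = €30,240

Excess of alternative minimum tax over regular income tax: €30,240 − €24,260 = €5,980.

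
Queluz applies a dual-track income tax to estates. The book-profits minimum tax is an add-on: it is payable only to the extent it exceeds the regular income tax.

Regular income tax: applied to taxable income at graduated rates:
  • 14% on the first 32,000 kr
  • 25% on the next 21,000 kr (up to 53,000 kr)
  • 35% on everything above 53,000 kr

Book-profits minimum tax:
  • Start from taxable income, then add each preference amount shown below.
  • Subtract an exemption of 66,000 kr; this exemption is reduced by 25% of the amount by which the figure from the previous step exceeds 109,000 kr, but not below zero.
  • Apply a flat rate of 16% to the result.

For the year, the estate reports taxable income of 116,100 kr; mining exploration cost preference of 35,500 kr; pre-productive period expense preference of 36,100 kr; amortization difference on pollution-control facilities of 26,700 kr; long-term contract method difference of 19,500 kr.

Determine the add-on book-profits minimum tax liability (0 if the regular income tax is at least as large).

Regular income tax:
  32,000 kr × 14% = 4,480 kr
  21,000 kr × 25% = 5,250 kr
  63,100 kr × 35% = 22,085 kr
  → 31,815 kr

Book-profits minimum tax:
  Adjusted income: 116,100 kr + 35,500 kr + 36,100 kr + 26,700 kr + 19,500 kr = 233,900 kr
  Exemption: 66,000 kr − 25% × (233,900 kr − 109,000 kr) = 66,000 kr − 31,225 kr = 34,775 kr
  Base: 233,900 kr − 34,775 kr = 199,125 kr
  199,125 kr × 16% = 31,860 kr

Excess of book-profits minimum tax over regular income tax: 31,860 kr − 31,815 kr = 45 kr.

45 kr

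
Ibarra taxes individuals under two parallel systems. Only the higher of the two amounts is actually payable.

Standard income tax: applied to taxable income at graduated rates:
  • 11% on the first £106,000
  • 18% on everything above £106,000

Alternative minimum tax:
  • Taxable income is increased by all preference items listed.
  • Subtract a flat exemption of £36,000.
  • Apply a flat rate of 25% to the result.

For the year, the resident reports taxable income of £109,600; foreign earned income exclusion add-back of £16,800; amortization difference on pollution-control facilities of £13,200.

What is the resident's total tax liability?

Alternative minimum tax:
  Adjusted income: £109,600 + £16,800 + £13,200 = £139,600
  Less exemption £36,000 → base £103,600
  £103,600 × 25% = £25,900

Standard income tax:
  £106,000 × 11% = £11,660
  £3,600 × 18% = £648
  → £12,308

£25,900 > £12,308, so the alternative minimum tax is the binding amount.

£25,900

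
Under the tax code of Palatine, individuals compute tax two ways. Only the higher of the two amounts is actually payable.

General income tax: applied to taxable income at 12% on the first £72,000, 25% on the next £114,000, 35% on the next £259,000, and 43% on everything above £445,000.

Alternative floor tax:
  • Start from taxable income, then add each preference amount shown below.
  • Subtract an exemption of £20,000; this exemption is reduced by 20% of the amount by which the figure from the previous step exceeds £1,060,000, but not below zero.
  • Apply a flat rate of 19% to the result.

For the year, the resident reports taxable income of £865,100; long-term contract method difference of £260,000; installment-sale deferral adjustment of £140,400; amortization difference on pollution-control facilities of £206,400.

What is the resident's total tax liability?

General income tax:
  £72,000 × 12% = £8,640
  £114,000 × 25% = £28,500
  £259,000 × 35% = £90,650
  £420,100 × 43% = £180,643
  → £308,433

Alternative floor tax:
  Adjusted income: £865,100 + £260,000 + £140,400 + £206,400 = £1,471,900
  Exemption: 20% × (£1,471,900 − £1,060,000) = £82,380 ≥ £20,000, so the exemption is fully phased out
  Base: £1,471,900 − £0 = £1,471,900
  £1,471,900 × 19% = £279,661

£308,433 > £279,661, so the general income tax governs.

£308,433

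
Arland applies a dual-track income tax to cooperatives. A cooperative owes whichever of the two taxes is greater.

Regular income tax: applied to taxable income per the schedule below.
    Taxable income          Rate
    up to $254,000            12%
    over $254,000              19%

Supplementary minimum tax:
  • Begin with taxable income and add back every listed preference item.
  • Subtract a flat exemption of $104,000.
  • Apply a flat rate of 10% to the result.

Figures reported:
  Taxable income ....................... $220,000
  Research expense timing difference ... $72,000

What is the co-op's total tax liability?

$26,400

Regular income tax:
  $220,000 × 12% = $26,400

Supplementary minimum tax:
  Adjusted income: $220,000 + $72,000 = $292,000
  Less exemption $104,000 → base $188,000
  $188,000 × 10% = $18,800

$26,400 > $18,800, so the regular income tax governs.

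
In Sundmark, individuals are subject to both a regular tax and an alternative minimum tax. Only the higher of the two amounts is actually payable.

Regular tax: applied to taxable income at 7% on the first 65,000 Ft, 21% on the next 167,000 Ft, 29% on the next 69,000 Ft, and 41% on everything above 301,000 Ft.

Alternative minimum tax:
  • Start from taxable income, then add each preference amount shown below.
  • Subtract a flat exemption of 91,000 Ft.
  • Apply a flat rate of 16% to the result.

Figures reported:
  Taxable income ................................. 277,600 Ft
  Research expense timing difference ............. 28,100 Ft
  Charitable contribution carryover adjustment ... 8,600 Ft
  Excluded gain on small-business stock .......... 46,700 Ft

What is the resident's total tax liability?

Alternative minimum tax:
  Adjusted income: 277,600 Ft + 28,100 Ft + 8,600 Ft + 46,700 Ft = 361,000 Ft
  Less exemption 91,000 Ft → base 270,000 Ft
  270,000 Ft × 16% = 43,200 Ft

Regular tax:
  65,000 Ft × 7% = 4,550 Ft
  167,000 Ft × 21% = 35,070 Ft
  45,600 Ft × 29% = 13,224 Ft
  → 52,844 Ft

52,844 Ft > 43,200 Ft, so the regular tax governs.

52,844 Ft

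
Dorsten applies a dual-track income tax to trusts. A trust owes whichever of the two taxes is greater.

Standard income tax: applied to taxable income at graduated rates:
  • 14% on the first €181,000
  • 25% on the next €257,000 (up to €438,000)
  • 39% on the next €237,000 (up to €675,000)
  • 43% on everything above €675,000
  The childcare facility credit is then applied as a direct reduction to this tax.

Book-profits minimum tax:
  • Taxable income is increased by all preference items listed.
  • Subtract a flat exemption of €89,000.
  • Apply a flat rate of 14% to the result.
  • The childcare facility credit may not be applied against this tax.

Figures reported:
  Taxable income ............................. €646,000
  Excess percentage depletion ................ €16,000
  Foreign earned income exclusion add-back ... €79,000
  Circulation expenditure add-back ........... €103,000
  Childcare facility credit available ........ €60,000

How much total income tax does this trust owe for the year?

€110,710

Standard income tax:
  €181,000 × 14% = €25,340
  €257,000 × 25% = €64,250
  €208,000 × 39% = €81,120
  → €170,710
  Less childcare facility credit €60,000 → €110,710

Book-profits minimum tax:
  Adjusted income: €646,000 + €16,000 + €79,000 + €103,000 = €844,000
  Less exemption €89,000 → base €755,000
  €755,000 × 14% = €105,700

€110,710 > €105,700, so the standard income tax governs.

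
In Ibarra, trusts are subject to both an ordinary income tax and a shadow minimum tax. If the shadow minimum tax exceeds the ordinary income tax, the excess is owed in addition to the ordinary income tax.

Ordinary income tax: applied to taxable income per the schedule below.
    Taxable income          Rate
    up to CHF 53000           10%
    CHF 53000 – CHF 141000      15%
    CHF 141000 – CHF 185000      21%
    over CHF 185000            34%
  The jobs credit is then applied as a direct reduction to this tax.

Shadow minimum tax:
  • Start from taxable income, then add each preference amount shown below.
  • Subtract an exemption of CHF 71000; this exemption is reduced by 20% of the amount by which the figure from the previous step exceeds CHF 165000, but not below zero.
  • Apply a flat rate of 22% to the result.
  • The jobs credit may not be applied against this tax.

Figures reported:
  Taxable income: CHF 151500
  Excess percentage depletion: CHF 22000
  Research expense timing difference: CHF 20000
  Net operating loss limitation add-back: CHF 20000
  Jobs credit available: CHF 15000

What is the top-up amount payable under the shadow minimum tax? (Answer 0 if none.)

Ordinary income tax:
  CHF 53000 × 10% = CHF 5300
  CHF 88000 × 15% = CHF 13200
  CHF 10500 × 21% = CHF 2205
  → CHF 20705
  Less jobs credit CHF 15000 → CHF 5705

Shadow minimum tax:
  Adjusted income: CHF 151500 + CHF 22000 + CHF 20000 + CHF 20000 = CHF 213500
  Exemption: CHF 71000 − 20% × (CHF 213500 − CHF 165000) = CHF 71000 − CHF 9700 = CHF 61300
  Base: CHF 213500 − CHF 61300 = CHF 152200
  CHF 152200 × 22% = CHF 33484

Excess of shadow minimum tax over ordinary income tax: CHF 33484 − CHF 5705 = CHF 27779.

CHF 27779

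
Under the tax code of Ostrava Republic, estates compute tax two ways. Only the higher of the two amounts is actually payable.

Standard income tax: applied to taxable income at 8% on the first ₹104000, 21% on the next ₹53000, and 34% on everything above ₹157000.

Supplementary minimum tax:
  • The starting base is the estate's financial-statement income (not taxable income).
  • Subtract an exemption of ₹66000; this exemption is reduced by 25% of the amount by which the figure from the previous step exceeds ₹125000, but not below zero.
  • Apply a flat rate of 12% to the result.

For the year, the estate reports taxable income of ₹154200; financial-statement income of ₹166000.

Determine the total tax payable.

Standard income tax:
  ₹104000 × 8% = ₹8320
  ₹50200 × 21% = ₹10542
  → ₹18862

Supplementary minimum tax:
  Base (financial-statement income): ₹166000
  Exemption: ₹66000 − 25% × (₹166000 − ₹125000) = ₹66000 − ₹10250 = ₹55750
  Base: ₹166000 − ₹55750 = ₹110250
  ₹110250 × 12% = ₹13230

₹18862 > ₹13230, so the standard income tax governs.

₹18862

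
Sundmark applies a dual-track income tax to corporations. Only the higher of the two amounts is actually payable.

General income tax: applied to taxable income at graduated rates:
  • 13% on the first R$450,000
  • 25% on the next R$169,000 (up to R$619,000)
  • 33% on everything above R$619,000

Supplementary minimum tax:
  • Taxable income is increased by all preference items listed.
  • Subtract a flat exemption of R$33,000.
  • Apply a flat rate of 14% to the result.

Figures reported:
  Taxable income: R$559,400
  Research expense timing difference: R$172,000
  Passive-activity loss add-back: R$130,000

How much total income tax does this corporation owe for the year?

R$115,976

General income tax:
  R$450,000 × 13% = R$58,500
  R$109,400 × 25% = R$27,350
  → R$85,850

Supplementary minimum tax:
  Adjusted income: R$559,400 + R$172,000 + R$130,000 = R$861,400
  Less exemption R$33,000 → base R$828,400
  R$828,400 × 14% = R$115,976

R$115,976 > R$85,850, so the supplementary minimum tax is the binding amount.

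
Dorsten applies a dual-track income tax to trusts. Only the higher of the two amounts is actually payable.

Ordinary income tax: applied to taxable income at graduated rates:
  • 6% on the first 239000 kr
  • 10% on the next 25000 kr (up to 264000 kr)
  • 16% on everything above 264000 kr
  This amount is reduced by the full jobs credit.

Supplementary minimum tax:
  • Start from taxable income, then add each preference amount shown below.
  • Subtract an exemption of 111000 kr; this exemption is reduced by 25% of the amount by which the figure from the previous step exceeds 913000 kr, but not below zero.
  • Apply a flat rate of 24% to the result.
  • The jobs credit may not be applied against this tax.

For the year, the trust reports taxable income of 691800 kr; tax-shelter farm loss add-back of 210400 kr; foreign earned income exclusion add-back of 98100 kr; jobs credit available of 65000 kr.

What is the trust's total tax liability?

Ordinary income tax:
  239000 kr × 6% = 14340 kr
  25000 kr × 10% = 2500 kr
  427800 kr × 16% = 68448 kr
  → 85288 kr
  Less jobs credit 65000 kr → 20288 kr

Supplementary minimum tax:
  Adjusted income: 691800 kr + 210400 kr + 98100 kr = 1000300 kr
  Exemption: 111000 kr − 25% × (1000300 kr − 913000 kr) = 111000 kr − 21825 kr = 89175 kr
  Base: 1000300 kr − 89175 kr = 911125 kr
  911125 kr × 24% = 218670 kr

218670 kr > 20288 kr, so the supplementary minimum tax is the binding amount.

218670 kr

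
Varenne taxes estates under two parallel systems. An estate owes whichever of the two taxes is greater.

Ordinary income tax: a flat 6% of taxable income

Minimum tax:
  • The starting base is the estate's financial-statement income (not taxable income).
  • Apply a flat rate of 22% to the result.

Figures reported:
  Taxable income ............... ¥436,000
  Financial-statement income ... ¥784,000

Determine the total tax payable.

¥172,480

Minimum tax:
  Base (financial-statement income): ¥784,000
  ¥784,000 × 22% = ¥172,480

Ordinary income tax:
  ¥436,000 × 6% = ¥26,160

¥172,480 > ¥26,160, so the minimum tax is the binding amount.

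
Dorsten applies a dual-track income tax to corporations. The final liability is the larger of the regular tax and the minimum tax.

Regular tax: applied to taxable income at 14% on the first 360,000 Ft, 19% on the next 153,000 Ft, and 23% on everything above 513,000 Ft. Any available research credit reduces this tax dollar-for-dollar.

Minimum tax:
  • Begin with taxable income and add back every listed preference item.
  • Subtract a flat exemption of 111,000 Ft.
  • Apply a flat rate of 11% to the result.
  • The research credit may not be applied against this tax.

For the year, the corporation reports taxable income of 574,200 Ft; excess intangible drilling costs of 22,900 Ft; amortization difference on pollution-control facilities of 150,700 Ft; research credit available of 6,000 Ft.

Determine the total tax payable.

87,546 Ft

Regular tax:
  360,000 Ft × 14% = 50,400 Ft
  153,000 Ft × 19% = 29,070 Ft
  61,200 Ft × 23% = 14,076 Ft
  → 93,546 Ft
  Less research credit 6,000 Ft → 87,546 Ft

Minimum tax:
  Adjusted income: 574,200 Ft + 22,900 Ft + 150,700 Ft = 747,800 Ft
  Less exemption 111,000 Ft → base 636,800 Ft
  636,800 Ft × 11% = 70,048 Ft

87,546 Ft > 70,048 Ft, so the regular tax governs.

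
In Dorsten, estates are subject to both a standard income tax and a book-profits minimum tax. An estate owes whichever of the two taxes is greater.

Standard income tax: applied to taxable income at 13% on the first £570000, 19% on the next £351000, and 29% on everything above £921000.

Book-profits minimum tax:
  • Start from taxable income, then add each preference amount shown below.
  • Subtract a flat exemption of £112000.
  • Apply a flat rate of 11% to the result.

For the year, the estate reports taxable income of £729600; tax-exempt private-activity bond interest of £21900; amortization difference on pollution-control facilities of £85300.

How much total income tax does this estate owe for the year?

£104424

Book-profits minimum tax:
  Adjusted income: £729600 + £21900 + £85300 = £836800
  Less exemption £112000 → base £724800
  £724800 × 11% = £79728

Standard income tax:
  £570000 × 13% = £74100
  £159600 × 19% = £30324
  → £104424

£104424 > £79728, so the standard income tax governs.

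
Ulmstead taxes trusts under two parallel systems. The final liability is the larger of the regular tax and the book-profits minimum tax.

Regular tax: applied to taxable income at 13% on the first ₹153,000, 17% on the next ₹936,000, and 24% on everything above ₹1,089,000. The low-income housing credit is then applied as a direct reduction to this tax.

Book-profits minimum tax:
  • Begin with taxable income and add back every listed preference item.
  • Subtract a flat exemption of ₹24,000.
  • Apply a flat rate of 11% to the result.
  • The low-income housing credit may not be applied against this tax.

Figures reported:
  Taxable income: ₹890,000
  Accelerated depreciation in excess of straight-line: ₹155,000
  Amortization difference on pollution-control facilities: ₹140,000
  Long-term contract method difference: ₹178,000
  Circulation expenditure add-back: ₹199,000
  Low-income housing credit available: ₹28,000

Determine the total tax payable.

Book-profits minimum tax:
  Adjusted income: ₹890,000 + ₹155,000 + ₹140,000 + ₹178,000 + ₹199,000 = ₹1,562,000
  Less exemption ₹24,000 → base ₹1,538,000
  ₹1,538,000 × 11% = ₹169,180

Regular tax:
  ₹153,000 × 13% = ₹19,890
  ₹737,000 × 17% = ₹125,290
  → ₹145,180
  Less low-income housing credit ₹28,000 → ₹117,180

₹169,180 > ₹117,180, so the book-profits minimum tax is the binding amount.

₹169,180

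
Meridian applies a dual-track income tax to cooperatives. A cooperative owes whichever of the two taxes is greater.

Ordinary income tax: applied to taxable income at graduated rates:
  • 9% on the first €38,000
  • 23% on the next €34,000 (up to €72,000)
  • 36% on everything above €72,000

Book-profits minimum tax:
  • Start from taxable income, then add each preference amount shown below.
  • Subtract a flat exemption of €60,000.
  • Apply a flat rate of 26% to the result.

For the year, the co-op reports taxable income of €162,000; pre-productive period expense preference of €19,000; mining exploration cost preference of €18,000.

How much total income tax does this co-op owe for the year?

€43,640

Ordinary income tax:
  €38,000 × 9% = €3,420
  €34,000 × 23% = €7,820
  €90,000 × 36% = €32,400
  → €43,640

Book-profits minimum tax:
  Adjusted income: €162,000 + €19,000 + €18,000 = €199,000
  Less exemption €60,000 → base €139,000
  €139,000 × 26% = €36,140

€43,640 > €36,140, so the ordinary income tax governs.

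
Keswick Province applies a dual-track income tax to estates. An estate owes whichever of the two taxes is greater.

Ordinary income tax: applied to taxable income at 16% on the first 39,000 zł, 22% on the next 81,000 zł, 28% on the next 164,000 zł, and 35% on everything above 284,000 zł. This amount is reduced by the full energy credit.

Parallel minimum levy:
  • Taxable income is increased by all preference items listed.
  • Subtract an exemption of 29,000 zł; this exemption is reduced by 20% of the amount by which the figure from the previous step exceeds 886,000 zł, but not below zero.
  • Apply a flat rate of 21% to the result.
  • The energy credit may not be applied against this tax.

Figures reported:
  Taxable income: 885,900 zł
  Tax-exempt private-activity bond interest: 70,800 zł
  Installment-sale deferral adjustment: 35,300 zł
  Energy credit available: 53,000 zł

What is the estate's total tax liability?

227,645 zł

Parallel minimum levy:
  Adjusted income: 885,900 zł + 70,800 zł + 35,300 zł = 992,000 zł
  Exemption: 29,000 zł − 20% × (992,000 zł − 886,000 zł) = 29,000 zł − 21,200 zł = 7,800 zł
  Base: 992,000 zł − 7,800 zł = 984,200 zł
  984,200 zł × 21% = 206,682 zł

Ordinary income tax:
  39,000 zł × 16% = 6,240 zł
  81,000 zł × 22% = 17,820 zł
  164,000 zł × 28% = 45,920 zł
  601,900 zł × 35% = 210,665 zł
  → 280,645 zł
  Less energy credit 53,000 zł → 227,645 zł

227,645 zł > 206,682 zł, so the ordinary income tax governs.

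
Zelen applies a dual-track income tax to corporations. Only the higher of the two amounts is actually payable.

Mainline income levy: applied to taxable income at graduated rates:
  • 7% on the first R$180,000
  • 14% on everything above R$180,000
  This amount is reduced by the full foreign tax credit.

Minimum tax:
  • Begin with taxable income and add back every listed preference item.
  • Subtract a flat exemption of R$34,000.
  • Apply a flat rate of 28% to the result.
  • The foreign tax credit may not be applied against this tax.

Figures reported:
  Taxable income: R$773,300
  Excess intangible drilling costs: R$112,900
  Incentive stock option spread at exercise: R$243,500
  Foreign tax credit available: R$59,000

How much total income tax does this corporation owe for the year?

Mainline income levy:
  R$180,000 × 7% = R$12,600
  R$593,300 × 14% = R$83,062
  → R$95,662
  Less foreign tax credit R$59,000 → R$36,662

Minimum tax:
  Adjusted income: R$773,300 + R$112,900 + R$243,500 = R$1,129,700
  Less exemption R$34,000 → base R$1,095,700
  R$1,095,700 × 28% = R$306,796

R$306,796 > R$36,662, so the minimum tax is the binding amount.

R$306,796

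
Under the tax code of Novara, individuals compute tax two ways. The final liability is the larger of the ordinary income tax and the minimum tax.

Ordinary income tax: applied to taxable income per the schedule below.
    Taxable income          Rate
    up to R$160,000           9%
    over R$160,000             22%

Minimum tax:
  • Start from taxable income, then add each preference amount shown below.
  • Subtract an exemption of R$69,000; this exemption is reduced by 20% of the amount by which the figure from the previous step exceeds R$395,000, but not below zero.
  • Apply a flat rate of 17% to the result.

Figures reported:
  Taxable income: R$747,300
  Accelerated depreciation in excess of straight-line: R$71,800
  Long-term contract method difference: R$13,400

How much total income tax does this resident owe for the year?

R$143,606

Minimum tax:
  Adjusted income: R$747,300 + R$71,800 + R$13,400 = R$832,500
  Exemption: 20% × (R$832,500 − R$395,000) = R$87,500 ≥ R$69,000, so the exemption is fully phased out
  Base: R$832,500 − R$0 = R$832,500
  R$832,500 × 17% = R$141,525

Ordinary income tax:
  R$160,000 × 9% = R$14,400
  R$587,300 × 22% = R$129,206
  → R$143,606

R$143,606 > R$141,525, so the ordinary income tax governs.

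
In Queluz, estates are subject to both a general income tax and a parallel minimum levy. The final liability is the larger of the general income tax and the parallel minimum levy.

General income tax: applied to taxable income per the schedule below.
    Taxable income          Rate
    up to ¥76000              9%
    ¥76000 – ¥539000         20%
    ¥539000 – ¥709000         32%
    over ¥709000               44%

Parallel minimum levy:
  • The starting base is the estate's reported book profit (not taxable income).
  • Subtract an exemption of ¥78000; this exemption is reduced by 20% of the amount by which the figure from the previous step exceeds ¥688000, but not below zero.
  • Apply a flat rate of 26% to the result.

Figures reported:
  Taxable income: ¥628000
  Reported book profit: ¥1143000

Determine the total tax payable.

Parallel minimum levy:
  Base (reported book profit): ¥1143000
  Exemption: 20% × (¥1143000 − ¥688000) = ¥91000 ≥ ¥78000, so the exemption is fully phased out
  Base: ¥1143000 − ¥0 = ¥1143000
  ¥1143000 × 26% = ¥297180

General income tax:
  ¥76000 × 9% = ¥6840
  ¥463000 × 20% = ¥92600
  ¥89000 × 32% = ¥28480
  → ¥127920

¥297180 > ¥127920, so the parallel minimum levy is the binding amount.

¥297180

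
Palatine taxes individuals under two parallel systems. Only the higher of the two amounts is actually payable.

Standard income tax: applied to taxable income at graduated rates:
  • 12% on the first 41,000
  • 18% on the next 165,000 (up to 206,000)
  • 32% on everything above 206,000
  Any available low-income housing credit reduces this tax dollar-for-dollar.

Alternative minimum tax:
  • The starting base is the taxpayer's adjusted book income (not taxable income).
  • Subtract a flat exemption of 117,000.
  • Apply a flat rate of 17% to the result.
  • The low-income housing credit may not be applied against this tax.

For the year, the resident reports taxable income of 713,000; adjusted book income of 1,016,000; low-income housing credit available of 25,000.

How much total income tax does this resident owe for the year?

Alternative minimum tax:
  Base (adjusted book income): 1,016,000
  Less exemption 117,000 → base 899,000
  899,000 × 17% = 152,830

Standard income tax:
  41,000 × 12% = 4,920
  165,000 × 18% = 29,700
  507,000 × 32% = 162,240
  → 196,860
  Less low-income housing credit 25,000 → 171,860

171,860 > 152,830, so the standard income tax governs.

171,860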